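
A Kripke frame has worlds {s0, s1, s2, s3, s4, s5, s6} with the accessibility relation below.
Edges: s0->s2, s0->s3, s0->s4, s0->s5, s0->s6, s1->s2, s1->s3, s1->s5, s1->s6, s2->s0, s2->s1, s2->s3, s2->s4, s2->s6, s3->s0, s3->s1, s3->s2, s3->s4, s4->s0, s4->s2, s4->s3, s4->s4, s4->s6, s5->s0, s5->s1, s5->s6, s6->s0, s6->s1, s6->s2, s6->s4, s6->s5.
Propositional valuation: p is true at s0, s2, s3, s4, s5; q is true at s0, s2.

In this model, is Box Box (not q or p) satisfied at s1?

Yes

At s1: Box Box (not q or p) requires Box (not q or p) at every successor {s2, s3, s5, s6}.
  At s2: Box (not q or p) is true.
  At s3: Box (not q or p) is true.
  At s5: Box (not q or p) is true.
  At s6: Box (not q or p) is true.
So Box Box (not q or p) is true at s1.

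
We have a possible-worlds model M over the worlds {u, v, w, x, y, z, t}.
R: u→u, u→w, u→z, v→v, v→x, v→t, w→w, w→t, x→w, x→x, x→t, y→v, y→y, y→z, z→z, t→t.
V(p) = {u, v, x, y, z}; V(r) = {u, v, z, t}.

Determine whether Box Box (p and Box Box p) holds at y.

At y: Box Box (p and Box Box p) requires Box (p and Box Box p) at every successor {v, y, z}.
  Box (p and Box Box p) fails at v, so Box Box (p and Box Box p) is false at y.
    At v: Box (p and Box Box p) requires p and Box Box p at every successor {v, x, t}.
      p and Box Box p fails at v, so Box (p and Box Box p) is false at v.

No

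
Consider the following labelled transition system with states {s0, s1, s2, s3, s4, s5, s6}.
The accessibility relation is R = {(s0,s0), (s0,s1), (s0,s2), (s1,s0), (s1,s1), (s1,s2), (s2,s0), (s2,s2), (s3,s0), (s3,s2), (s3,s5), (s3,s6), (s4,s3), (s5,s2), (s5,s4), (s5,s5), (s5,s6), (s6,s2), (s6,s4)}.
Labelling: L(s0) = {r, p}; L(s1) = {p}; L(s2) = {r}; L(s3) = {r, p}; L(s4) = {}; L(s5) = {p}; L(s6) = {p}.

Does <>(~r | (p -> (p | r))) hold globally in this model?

Yes

Recall that <>ψ holds at a world iff ψ holds at some accessible world.
Let φ = <>(~r | (p -> (p | r))). Evaluate φ at each world:
  s0 (successors {s0, s1, s2}): φ is true.
  s1 (successors {s0, s1, s2}): φ is true.
  s2 (successors {s0, s2}): φ is true.
  s3 (successors {s0, s2, s5, s6}): φ is true.
  s4 (successors {s3}): φ is true.
  s5 (successors {s2, s4, s5, s6}): φ is true.
  s6 (successors {s2, s4}): φ is true.
For instance, at s4:
  At s4: <>(~r | (p -> (p | r))) requires ~r | (p -> (p | r)) at some successor in {s3}.
    ~r | (p -> (p | r)) holds at s3, so <>(~r | (p -> (p | r))) is true at s4.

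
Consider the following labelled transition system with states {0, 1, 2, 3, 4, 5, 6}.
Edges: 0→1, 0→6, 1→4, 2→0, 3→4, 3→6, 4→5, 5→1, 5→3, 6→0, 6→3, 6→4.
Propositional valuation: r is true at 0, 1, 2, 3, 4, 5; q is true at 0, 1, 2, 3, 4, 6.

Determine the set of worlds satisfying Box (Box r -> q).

Let φ = Box (Box r -> q). Evaluate φ at each world:
  0 (successors {1, 6}): φ is true.
  1 (successors {4}): φ is true.
  2 (successors {0}): φ is true.
  3 (successors {4, 6}): φ is true.
  4 (successors {5}): φ is false.
  5 (successors {1, 3}): φ is true.
  6 (successors {0, 3, 4}): φ is true.
For instance, at 4:
  At 4: Box (Box r -> q) requires Box r -> q at every successor {5}.
    Box r -> q fails at 5, so Box (Box r -> q) is false at 4.
      At 5: Box r is true, q is false, so Box r -> q is false.
Satisfying worlds: {0, 1, 2, 3, 5, 6}

0, 1, 2, 3, 5, 6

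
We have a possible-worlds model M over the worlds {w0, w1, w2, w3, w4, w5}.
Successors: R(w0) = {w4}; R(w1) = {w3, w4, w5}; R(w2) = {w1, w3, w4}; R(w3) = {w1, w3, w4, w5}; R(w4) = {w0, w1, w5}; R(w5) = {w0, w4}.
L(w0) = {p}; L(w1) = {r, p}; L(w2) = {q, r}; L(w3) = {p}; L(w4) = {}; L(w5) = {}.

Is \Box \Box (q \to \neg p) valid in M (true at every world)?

Recall that \Box ψ holds at a world iff ψ holds at every accessible world, and \Diamond ψ holds iff ψ holds at some accessible world.
Let φ = \Box \Box (q \to \neg p). Evaluate φ at each world:
  w0 (successors {w4}): φ is true.
  w1 (successors {w3, w4, w5}): φ is true.
  w2 (successors {w1, w3, w4}): φ is true.
  w3 (successors {w1, w3, w4, w5}): φ is true.
  w4 (successors {w0, w1, w5}): φ is true.
  w5 (successors {w0, w4}): φ is true.
For instance, at w4:
  At w4: \Box \Box (q \to \neg p) requires \Box (q \to \neg p) at every successor {w0, w1, w5}.
      At w0: \Box (q \to \neg p) requires q \to \neg p at every successor {w4}.
        At w4: q \to \neg p is true.
      So \Box (q \to \neg p) is true at w0.
      At w1: \Box (q \to \neg p) requires q \to \neg p at every successor {w3, w4, w5}.
        At w3: q \to \neg p is true.
        At w4: q \to \neg p is true.
        At w5: q \to \neg p is true.
      So \Box (q \to \neg p) is true at w1.
      At w5: \Box (q \to \neg p) requires q \to \neg p at every successor {w0, w4}.
        At w0: q \to \neg p is true.
        At w4: q \to \neg p is true.
      So \Box (q \to \neg p) is true at w5.
  So \Box \Box (q \to \neg p) is true at w4.

Yes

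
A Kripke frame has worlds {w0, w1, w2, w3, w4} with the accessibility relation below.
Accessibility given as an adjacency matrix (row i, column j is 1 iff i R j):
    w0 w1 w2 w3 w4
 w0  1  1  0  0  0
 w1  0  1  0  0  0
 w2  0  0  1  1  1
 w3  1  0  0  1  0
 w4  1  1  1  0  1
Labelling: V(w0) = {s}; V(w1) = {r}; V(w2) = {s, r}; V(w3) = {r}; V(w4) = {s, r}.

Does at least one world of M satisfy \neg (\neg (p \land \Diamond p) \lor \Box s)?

Let φ = \neg (\neg (p \land \Diamond p) \lor \Box s). Evaluate φ at each world:
  w0 (successors {w0, w1}): φ is false.
  w1 (successors {w1}): φ is false.
  w2 (successors {w2, w3, w4}): φ is false.
  w3 (successors {w0, w3}): φ is false.
  w4 (successors {w0, w1, w2, w4}): φ is false.
For instance, at w4:
  At w4: \neg (p \land \Diamond p) \lor \Box s is true, so \neg (\neg (p \land \Diamond p) \lor \Box s) is false.
    At w4: \neg (p \land \Diamond p) is true, \Box s is false, so \neg (p \land \Diamond p) \lor \Box s is true.
      At w4: p \land \Diamond p is false, so \neg (p \land \Diamond p) is true.
      At w4: \Box s requires s at every successor {w0, w1, w2, w4}.
        s fails at w1, so \Box s is false at w4.

No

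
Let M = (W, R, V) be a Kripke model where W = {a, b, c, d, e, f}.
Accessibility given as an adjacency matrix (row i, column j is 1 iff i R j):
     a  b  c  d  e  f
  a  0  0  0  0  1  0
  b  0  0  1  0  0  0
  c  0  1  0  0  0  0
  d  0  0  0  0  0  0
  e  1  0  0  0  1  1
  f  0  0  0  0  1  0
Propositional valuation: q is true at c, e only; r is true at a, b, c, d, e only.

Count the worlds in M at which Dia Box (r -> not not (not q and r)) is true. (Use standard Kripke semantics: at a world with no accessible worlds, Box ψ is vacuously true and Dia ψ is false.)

Let φ = Dia Box (r -> not not (not q and r)). Evaluate φ at each world:
  a (successors {e}): φ is false.
  b (successors {c}): φ is true.
  c (successors {b}): φ is false.
  d (successors ∅): φ is false.
  e (successors {a, e, f}): φ is false.
  f (successors {e}): φ is false.
For instance, at b:
  At b: Dia Box (r -> not not (not q and r)) requires Box (r -> not not (not q and r)) at some successor in {c}.
    Box (r -> not not (not q and r)) holds at c, so Dia Box (r -> not not (not q and r)) is true at b.
      At c: Box (r -> not not (not q and r)) requires r -> not not (not q and r) at every successor {b}.
        At b: r -> not not (not q and r) is true.
      So Box (r -> not not (not q and r)) is true at c.
Satisfying worlds: {b}

1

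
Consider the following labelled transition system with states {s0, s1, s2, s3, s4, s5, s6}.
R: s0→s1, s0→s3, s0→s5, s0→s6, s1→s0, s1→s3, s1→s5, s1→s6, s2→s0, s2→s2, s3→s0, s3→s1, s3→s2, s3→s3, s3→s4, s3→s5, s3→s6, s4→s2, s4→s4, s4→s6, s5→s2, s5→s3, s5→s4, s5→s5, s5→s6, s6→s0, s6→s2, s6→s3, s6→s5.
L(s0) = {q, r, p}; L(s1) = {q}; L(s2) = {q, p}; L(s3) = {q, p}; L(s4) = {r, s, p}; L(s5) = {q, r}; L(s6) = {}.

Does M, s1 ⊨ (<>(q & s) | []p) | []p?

At s1: <>(q & s) | []p is false, []p is false, so (<>(q & s) | []p) | []p is false.
  At s1: <>(q & s) is false, []p is false, so <>(q & s) | []p is false.
    At s1: <>(q & s) requires q & s at some successor in {s0, s3, s5, s6}.
      At s0: q & s is false.
      At s3: q & s is false.
      At s5: q & s is false.
      At s6: q & s is false.
    So <>(q & s) is false at s1.
    At s1: []p requires p at every successor {s0, s3, s5, s6}.
      p fails at s5, so []p is false at s1.
  At s1: []p requires p at every successor {s0, s3, s5, s6}.
    p fails at s5, so []p is false at s1.

No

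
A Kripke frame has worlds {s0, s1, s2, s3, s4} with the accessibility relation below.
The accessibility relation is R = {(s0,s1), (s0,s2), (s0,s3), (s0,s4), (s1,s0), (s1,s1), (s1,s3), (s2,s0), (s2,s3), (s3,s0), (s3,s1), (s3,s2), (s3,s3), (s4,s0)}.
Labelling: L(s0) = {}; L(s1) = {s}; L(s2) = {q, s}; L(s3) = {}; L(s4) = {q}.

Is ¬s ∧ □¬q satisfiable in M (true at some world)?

Yes

Let φ = ¬s ∧ □¬q. Evaluate φ at each world:
  s0 (successors {s1, s2, s3, s4}): φ is false.
  s1 (successors {s0, s1, s3}): φ is false.
  s2 (successors {s0, s3}): φ is false.
  s3 (successors {s0, s1, s2, s3}): φ is false.
  s4 (successors {s0}): φ is true.
Detail at s4 (witness):
  At s4: ¬s is true, □¬q is true, so ¬s ∧ □¬q is true.
    At s4: □¬q requires ¬q at every successor {s0}.
      At s0: ¬q is true.
    So □¬q is true at s4.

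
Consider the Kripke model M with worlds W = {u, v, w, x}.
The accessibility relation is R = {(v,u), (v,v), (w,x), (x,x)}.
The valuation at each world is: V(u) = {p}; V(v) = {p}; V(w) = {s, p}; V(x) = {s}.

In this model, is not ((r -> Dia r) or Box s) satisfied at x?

No

At x: (r -> Dia r) or Box s is true, so not ((r -> Dia r) or Box s) is false.
  At x: r -> Dia r is true, Box s is true, so (r -> Dia r) or Box s is true.
    At x: r is false, Dia r is false, so r -> Dia r is true.
      At x: Dia r requires r at some successor in {x}.
        At x: r is false.
      So Dia r is false at x.
    At x: Box s requires s at every successor {x}.
      At x: s is true.
    So Box s is true at x.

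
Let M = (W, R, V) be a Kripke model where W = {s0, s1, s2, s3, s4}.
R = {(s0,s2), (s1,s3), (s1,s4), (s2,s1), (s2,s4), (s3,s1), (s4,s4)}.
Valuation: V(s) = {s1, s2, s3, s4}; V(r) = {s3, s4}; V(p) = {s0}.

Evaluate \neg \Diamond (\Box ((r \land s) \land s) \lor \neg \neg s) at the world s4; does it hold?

At s4: \Diamond (\Box ((r \land s) \land s) \lor \neg \neg s) is true, so \neg \Diamond (\Box ((r \land s) \land s) \lor \neg \neg s) is false.
  At s4: \Diamond (\Box ((r \land s) \land s) \lor \neg \neg s) requires \Box ((r \land s) \land s) \lor \neg \neg s at some successor in {s4}.
    \Box ((r \land s) \land s) \lor \neg \neg s holds at s4, so \Diamond (\Box ((r \land s) \land s) \lor \neg \neg s) is true at s4.
      At s4: \Box ((r \land s) \land s) is true, \neg \neg s is true, so \Box ((r \land s) \land s) \lor \neg \neg s is true.

No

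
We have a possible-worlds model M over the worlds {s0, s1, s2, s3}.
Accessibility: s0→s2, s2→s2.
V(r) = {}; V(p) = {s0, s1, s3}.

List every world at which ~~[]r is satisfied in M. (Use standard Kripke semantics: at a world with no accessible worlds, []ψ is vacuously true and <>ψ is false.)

Recall that []ψ holds at a world iff ψ holds at every accessible world, and <>ψ holds iff ψ holds at some accessible world.
Let φ = ~~[]r. Evaluate φ at each world:
  s0 (successors {s2}): φ is false.
  s1 (successors ∅): φ is true.
  s2 (successors {s2}): φ is false.
  s3 (successors ∅): φ is true.
For instance, at s0:
  At s0: ~[]r is true, so ~~[]r is false.
    At s0: []r is false, so ~[]r is true.
      At s0: []r requires r at every successor {s2}.
        r fails at s2, so []r is false at s0.
Satisfying worlds: {s1, s3}

s1, s3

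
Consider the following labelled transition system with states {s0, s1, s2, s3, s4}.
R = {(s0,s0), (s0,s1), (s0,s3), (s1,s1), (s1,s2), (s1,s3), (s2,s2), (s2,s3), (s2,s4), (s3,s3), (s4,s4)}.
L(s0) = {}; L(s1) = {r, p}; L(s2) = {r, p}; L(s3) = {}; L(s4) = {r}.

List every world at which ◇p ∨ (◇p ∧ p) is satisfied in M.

s0, s1, s2

Let φ = ◇p ∨ (◇p ∧ p). Evaluate φ at each world:
  s0 (successors {s0, s1, s3}): φ is true.
  s1 (successors {s1, s2, s3}): φ is true.
  s2 (successors {s2, s3, s4}): φ is true.
  s3 (successors {s3}): φ is false.
  s4 (successors {s4}): φ is false.
For instance, at s2:
  At s2: ◇p is true, ◇p ∧ p is true, so ◇p ∨ (◇p ∧ p) is true.
    At s2: ◇p requires p at some successor in {s2, s3, s4}.
      p holds at s2, so ◇p is true at s2.
    At s2: ◇p is true, p is true, so ◇p ∧ p is true.
      At s2: ◇p requires p at some successor in {s2, s3, s4}.
        p holds at s2, so ◇p is true at s2.
Satisfying worlds: {s0, s1, s2}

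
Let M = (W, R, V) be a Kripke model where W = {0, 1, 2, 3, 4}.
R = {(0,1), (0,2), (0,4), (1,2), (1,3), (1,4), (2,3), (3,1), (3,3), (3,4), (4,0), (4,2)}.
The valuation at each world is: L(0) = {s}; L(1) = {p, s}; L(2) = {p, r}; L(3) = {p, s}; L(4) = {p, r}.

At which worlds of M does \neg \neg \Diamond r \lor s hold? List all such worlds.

Let φ = \neg \neg \Diamond r \lor s. Evaluate φ at each world:
  0 (successors {1, 2, 4}): φ is true.
  1 (successors {2, 3, 4}): φ is true.
  2 (successors {3}): φ is false.
  3 (successors {1, 3, 4}): φ is true.
  4 (successors {0, 2}): φ is true.
For instance, at 3:
  At 3: \neg \neg \Diamond r is true, s is true, so \neg \neg \Diamond r \lor s is true.
    At 3: \neg \Diamond r is false, so \neg \neg \Diamond r is true.
      At 3: \Diamond r is true, so \neg \Diamond r is false.
Satisfying worlds: {0, 1, 3, 4}

0, 1, 3, 4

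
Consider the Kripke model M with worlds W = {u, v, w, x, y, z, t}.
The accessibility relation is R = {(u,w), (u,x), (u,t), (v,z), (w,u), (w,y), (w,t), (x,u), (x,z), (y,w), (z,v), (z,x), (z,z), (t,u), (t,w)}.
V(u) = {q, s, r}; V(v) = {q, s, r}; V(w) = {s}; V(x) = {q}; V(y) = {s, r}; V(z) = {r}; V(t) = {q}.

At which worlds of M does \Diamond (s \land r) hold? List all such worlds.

Let φ = \Diamond (s \land r). Evaluate φ at each world:
  u (successors {w, x, t}): φ is false.
  v (successors {z}): φ is false.
  w (successors {u, y, t}): φ is true.
  x (successors {u, z}): φ is true.
  y (successors {w}): φ is false.
  z (successors {v, x, z}): φ is true.
  t (successors {u, w}): φ is true.
For instance, at w:
  At w: \Diamond (s \land r) requires s \land r at some successor in {u, y, t}.
    s \land r holds at u, so \Diamond (s \land r) is true at w.
Satisfying worlds: {w, x, z, t}

w, x, z, t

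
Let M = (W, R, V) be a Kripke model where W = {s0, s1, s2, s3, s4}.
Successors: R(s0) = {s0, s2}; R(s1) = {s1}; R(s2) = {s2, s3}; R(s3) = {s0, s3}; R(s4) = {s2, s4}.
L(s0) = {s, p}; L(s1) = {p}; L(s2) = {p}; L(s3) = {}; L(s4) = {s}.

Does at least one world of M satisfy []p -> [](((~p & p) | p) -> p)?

Let φ = []p -> [](((~p & p) | p) -> p). Evaluate φ at each world:
  s0 (successors {s0, s2}): φ is true.
  s1 (successors {s1}): φ is true.
  s2 (successors {s2, s3}): φ is true.
  s3 (successors {s0, s3}): φ is true.
  s4 (successors {s2, s4}): φ is true.
Detail at s0 (witness):
  At s0: []p is true, [](((~p & p) | p) -> p) is true, so []p -> [](((~p & p) | p) -> p) is true.
    At s0: []p requires p at every successor {s0, s2}.
      At s0: p is true.
      At s2: p is true.
    So []p is true at s0.
    At s0: [](((~p & p) | p) -> p) requires ((~p & p) | p) -> p at every successor {s0, s2}.
      At s0: ((~p & p) | p) -> p is true.
      At s2: ((~p & p) | p) -> p is true.
    So [](((~p & p) | p) -> p) is true at s0.

Yes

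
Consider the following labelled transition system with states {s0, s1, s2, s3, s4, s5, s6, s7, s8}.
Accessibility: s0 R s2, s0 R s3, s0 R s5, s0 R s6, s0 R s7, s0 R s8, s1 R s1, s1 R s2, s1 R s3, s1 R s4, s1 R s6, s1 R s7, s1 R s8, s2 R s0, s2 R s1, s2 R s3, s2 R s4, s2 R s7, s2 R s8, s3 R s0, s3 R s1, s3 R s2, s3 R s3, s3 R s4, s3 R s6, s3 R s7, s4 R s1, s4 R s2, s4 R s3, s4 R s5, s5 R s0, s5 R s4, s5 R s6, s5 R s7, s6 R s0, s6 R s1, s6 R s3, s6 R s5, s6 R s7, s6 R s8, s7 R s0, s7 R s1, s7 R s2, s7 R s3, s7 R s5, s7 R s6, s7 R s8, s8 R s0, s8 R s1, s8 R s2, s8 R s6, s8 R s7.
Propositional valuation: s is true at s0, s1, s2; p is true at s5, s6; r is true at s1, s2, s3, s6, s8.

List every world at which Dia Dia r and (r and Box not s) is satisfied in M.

Recall that Box ψ holds at a world iff ψ holds at every accessible world, and Dia ψ holds iff ψ holds at some accessible world.
Let φ = Dia Dia r and (r and Box not s). Evaluate φ at each world:
  s0 (successors {s2, s3, s5, s6, s7, s8}): φ is false.
  s1 (successors {s1, s2, s3, s4, s6, s7, s8}): φ is false.
  s2 (successors {s0, s1, s3, s4, s7, s8}): φ is false.
  s3 (successors {s0, s1, s2, s3, s4, s6, s7}): φ is false.
  s4 (successors {s1, s2, s3, s5}): φ is false.
  s5 (successors {s0, s4, s6, s7}): φ is false.
  s6 (successors {s0, s1, s3, s5, s7, s8}): φ is false.
  s7 (successors {s0, s1, s2, s3, s5, s6, s8}): φ is false.
  s8 (successors {s0, s1, s2, s6, s7}): φ is false.
For instance, at s6:
  At s6: Dia Dia r is true, r and Box not s is false, so Dia Dia r and (r and Box not s) is false.
    At s6: Dia Dia r requires Dia r at some successor in {s0, s1, s3, s5, s7, s8}.
      Dia r holds at s0, so Dia Dia r is true at s6.
    At s6: r is true, Box not s is false, so r and Box not s is false.
      At s6: Box not s requires not s at every successor {s0, s1, s3, s5, s7, s8}.
        not s fails at s0, so Box not s is false at s6.
Satisfying worlds: none.

none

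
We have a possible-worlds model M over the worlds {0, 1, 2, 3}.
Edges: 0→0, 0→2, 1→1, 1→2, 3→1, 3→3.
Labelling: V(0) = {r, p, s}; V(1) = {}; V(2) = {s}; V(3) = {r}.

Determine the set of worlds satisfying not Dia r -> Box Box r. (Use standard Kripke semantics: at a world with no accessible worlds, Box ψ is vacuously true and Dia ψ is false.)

Let φ = not Dia r -> Box Box r. Evaluate φ at each world:
  0 (successors {0, 2}): φ is true.
  1 (successors {1, 2}): φ is false.
  2 (successors ∅): φ is true.
  3 (successors {1, 3}): φ is true.
For instance, at 0:
  At 0: not Dia r is false, Box Box r is false, so not Dia r -> Box Box r is true.
    At 0: Dia r is true, so not Dia r is false.
      At 0: Dia r requires r at some successor in {0, 2}.
        r holds at 0, so Dia r is true at 0.
    At 0: Box Box r requires Box r at every successor {0, 2}.
      Box r fails at 0, so Box Box r is false at 0.
Satisfying worlds: {0, 2, 3}

0, 2, 3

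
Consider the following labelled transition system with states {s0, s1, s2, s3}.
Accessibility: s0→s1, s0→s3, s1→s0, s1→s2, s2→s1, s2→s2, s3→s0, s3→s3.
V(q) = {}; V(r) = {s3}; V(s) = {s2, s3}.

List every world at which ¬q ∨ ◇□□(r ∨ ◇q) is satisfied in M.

Recall that □ψ holds at a world iff ψ holds at every accessible world, and ◇ψ holds iff ψ holds at some accessible world.
Let φ = ¬q ∨ ◇□□(r ∨ ◇q). Evaluate φ at each world:
  s0 (successors {s1, s3}): φ is true.
  s1 (successors {s0, s2}): φ is true.
  s2 (successors {s1, s2}): φ is true.
  s3 (successors {s0, s3}): φ is true.
For instance, at s3:
  At s3: ¬q is true, ◇□□(r ∨ ◇q) is false, so ¬q ∨ ◇□□(r ∨ ◇q) is true.
    At s3: ◇□□(r ∨ ◇q) requires □□(r ∨ ◇q) at some successor in {s0, s3}.
      At s0: □□(r ∨ ◇q) is false.
      At s3: □□(r ∨ ◇q) is false.
    So ◇□□(r ∨ ◇q) is false at s3.
Satisfying worlds: {s0, s1, s2, s3}

s0, s1, s2, s3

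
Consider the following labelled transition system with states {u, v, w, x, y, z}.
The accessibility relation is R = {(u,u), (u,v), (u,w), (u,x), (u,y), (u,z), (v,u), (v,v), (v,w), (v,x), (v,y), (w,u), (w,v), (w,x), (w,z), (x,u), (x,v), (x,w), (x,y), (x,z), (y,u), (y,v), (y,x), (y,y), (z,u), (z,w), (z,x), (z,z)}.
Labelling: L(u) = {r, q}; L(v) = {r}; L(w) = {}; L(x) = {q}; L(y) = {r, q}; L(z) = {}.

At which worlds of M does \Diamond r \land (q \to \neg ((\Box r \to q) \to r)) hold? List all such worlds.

Let φ = \Diamond r \land (q \to \neg ((\Box r \to q) \to r)). Evaluate φ at each world:
  u (successors {u, v, w, x, y, z}): φ is false.
  v (successors {u, v, w, x, y}): φ is true.
  w (successors {u, v, x, z}): φ is true.
  x (successors {u, v, w, y, z}): φ is true.
  y (successors {u, v, x, y}): φ is false.
  z (successors {u, w, x, z}): φ is true.
For instance, at y:
  At y: \Diamond r is true, q \to \neg ((\Box r \to q) \to r) is false, so \Diamond r \land (q \to \neg ((\Box r \to q) \to r)) is false.
    At y: \Diamond r requires r at some successor in {u, v, x, y}.
      r holds at u, so \Diamond r is true at y.
    At y: q is true, \neg ((\Box r \to q) \to r) is false, so q \to \neg ((\Box r \to q) \to r) is false.
      At y: (\Box r \to q) \to r is true, so \neg ((\Box r \to q) \to r) is false.
Satisfying worlds: {v, w, x, z}

v, w, x, z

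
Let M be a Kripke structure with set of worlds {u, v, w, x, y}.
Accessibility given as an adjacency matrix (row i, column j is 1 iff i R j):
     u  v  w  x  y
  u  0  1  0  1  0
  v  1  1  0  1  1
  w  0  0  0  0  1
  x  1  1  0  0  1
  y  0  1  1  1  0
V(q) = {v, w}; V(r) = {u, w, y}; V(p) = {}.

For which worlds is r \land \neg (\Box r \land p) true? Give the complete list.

u, w, y

Recall that \Box ψ holds at a world iff ψ holds at every accessible world, and \Diamond ψ holds iff ψ holds at some accessible world.
Let φ = r \land \neg (\Box r \land p). Evaluate φ at each world:
  u (successors {v, x}): φ is true.
  v (successors {u, v, x, y}): φ is false.
  w (successors {y}): φ is true.
  x (successors {u, v, y}): φ is false.
  y (successors {v, w, x}): φ is true.
For instance, at w:
  At w: r is true, \neg (\Box r \land p) is true, so r \land \neg (\Box r \land p) is true.
    At w: \Box r \land p is false, so \neg (\Box r \land p) is true.
      At w: \Box r is true, p is false, so \Box r \land p is false.
Satisfying worlds: {u, w, y}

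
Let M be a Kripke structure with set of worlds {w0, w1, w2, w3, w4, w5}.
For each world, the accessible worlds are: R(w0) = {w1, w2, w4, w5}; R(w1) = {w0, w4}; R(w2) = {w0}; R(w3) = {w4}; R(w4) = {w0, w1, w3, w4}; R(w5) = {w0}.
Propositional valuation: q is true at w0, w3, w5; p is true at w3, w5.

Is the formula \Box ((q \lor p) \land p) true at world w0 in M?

No

Recall that \Box ψ holds at a world iff ψ holds at every accessible world, and \Diamond ψ holds iff ψ holds at some accessible world.
At w0: \Box ((q \lor p) \land p) requires (q \lor p) \land p at every successor {w1, w2, w4, w5}.
  (q \lor p) \land p fails at w1, so \Box ((q \lor p) \land p) is false at w0.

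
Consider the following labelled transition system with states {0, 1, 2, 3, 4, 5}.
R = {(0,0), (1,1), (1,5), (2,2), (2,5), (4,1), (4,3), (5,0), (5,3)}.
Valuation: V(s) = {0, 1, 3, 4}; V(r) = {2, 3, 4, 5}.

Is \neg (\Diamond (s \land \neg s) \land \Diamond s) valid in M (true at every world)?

Let φ = \neg (\Diamond (s \land \neg s) \land \Diamond s). Evaluate φ at each world:
  0 (successors {0}): φ is true.
  1 (successors {1, 5}): φ is true.
  2 (successors {2, 5}): φ is true.
  3 (successors ∅): φ is true.
  4 (successors {1, 3}): φ is true.
  5 (successors {0, 3}): φ is true.
For instance, at 5:
  At 5: \Diamond (s \land \neg s) \land \Diamond s is false, so \neg (\Diamond (s \land \neg s) \land \Diamond s) is true.
    At 5: \Diamond (s \land \neg s) is false, \Diamond s is true, so \Diamond (s \land \neg s) \land \Diamond s is false.
      At 5: \Diamond (s \land \neg s) requires s \land \neg s at some successor in {0, 3}.
        At 0: s \land \neg s is false.
        At 3: s \land \neg s is false.
      So \Diamond (s \land \neg s) is false at 5.
      At 5: \Diamond s requires s at some successor in {0, 3}.
        s holds at 0, so \Diamond s is true at 5.

Yes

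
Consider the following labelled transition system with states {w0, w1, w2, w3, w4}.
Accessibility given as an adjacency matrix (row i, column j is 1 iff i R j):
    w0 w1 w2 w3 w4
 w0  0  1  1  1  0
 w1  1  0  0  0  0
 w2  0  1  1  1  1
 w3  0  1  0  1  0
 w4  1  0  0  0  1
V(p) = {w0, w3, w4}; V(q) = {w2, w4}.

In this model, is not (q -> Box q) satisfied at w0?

At w0: q -> Box q is true, so not (q -> Box q) is false.
  At w0: q is false, Box q is false, so q -> Box q is true.
    At w0: Box q requires q at every successor {w1, w2, w3}.
      q fails at w1, so Box q is false at w0.

No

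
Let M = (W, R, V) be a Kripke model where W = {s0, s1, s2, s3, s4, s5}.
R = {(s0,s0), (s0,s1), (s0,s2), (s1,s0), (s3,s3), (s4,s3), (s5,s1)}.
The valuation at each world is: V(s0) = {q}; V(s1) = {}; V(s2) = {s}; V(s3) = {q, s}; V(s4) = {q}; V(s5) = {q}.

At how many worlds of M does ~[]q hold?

2

Let φ = ~[]q. Evaluate φ at each world:
  s0 (successors {s0, s1, s2}): φ is true.
  s1 (successors {s0}): φ is false.
  s2 (successors ∅): φ is false.
  s3 (successors {s3}): φ is false.
  s4 (successors {s3}): φ is false.
  s5 (successors {s1}): φ is true.
For instance, at s0:
  At s0: []q is false, so ~[]q is true.
    At s0: []q requires q at every successor {s0, s1, s2}.
      q fails at s1, so []q is false at s0.
Satisfying worlds: {s0, s5}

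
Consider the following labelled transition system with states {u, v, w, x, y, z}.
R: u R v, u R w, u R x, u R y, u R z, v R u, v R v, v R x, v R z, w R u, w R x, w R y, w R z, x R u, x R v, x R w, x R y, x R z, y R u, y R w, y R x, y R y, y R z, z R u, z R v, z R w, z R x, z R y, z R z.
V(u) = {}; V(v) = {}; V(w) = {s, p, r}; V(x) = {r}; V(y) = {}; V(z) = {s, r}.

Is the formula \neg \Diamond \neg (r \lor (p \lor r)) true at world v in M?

No

At v: \Diamond \neg (r \lor (p \lor r)) is true, so \neg \Diamond \neg (r \lor (p \lor r)) is false.
  At v: \Diamond \neg (r \lor (p \lor r)) requires \neg (r \lor (p \lor r)) at some successor in {u, v, x, z}.
    \neg (r \lor (p \lor r)) holds at u, so \Diamond \neg (r \lor (p \lor r)) is true at v.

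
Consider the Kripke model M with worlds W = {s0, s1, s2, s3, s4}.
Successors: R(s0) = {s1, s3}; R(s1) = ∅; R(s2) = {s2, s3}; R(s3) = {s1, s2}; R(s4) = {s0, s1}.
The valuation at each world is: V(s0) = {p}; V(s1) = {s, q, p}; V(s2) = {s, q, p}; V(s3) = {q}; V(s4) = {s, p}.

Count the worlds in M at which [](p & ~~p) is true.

3

Let φ = [](p & ~~p). Evaluate φ at each world:
  s0 (successors {s1, s3}): φ is false.
  s1 (successors ∅): φ is true.
  s2 (successors {s2, s3}): φ is false.
  s3 (successors {s1, s2}): φ is true.
  s4 (successors {s0, s1}): φ is true.
For instance, at s0:
  At s0: [](p & ~~p) requires p & ~~p at every successor {s1, s3}.
    p & ~~p fails at s3, so [](p & ~~p) is false at s0.
Satisfying worlds: {s1, s3, s4}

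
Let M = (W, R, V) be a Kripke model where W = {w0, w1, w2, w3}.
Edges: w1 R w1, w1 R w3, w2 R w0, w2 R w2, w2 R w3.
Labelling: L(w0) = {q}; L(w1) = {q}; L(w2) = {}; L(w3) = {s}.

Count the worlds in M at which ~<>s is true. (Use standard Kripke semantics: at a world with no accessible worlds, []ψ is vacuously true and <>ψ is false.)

Let φ = ~<>s. Evaluate φ at each world:
  w0 (successors ∅): φ is true.
  w1 (successors {w1, w3}): φ is false.
  w2 (successors {w0, w2, w3}): φ is false.
  w3 (successors ∅): φ is true.
For instance, at w2:
  At w2: <>s is true, so ~<>s is false.
    At w2: <>s requires s at some successor in {w0, w2, w3}.
      s holds at w3, so <>s is true at w2.
Satisfying worlds: {w0, w3}

2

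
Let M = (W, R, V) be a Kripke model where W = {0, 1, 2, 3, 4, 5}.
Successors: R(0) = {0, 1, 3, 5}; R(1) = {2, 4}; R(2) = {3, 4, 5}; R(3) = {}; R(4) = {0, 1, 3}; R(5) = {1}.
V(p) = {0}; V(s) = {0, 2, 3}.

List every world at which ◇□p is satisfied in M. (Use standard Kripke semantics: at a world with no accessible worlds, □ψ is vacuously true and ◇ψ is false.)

0, 2, 4

Let φ = ◇□p. Evaluate φ at each world:
  0 (successors {0, 1, 3, 5}): φ is true.
  1 (successors {2, 4}): φ is false.
  2 (successors {3, 4, 5}): φ is true.
  3 (successors ∅): φ is false.
  4 (successors {0, 1, 3}): φ is true.
  5 (successors {1}): φ is false.
For instance, at 5:
  At 5: ◇□p requires □p at some successor in {1}.
    At 1: □p is false.
  So ◇□p is false at 5.
Satisfying worlds: {0, 2, 4}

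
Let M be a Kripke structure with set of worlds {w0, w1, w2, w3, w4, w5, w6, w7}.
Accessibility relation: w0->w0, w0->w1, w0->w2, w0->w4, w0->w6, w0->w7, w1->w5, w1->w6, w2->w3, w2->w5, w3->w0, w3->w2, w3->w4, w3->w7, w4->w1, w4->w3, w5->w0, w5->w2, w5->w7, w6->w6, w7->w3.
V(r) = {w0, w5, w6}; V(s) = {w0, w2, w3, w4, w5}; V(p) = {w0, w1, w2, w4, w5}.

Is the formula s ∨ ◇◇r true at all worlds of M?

Let φ = s ∨ ◇◇r. Evaluate φ at each world:
  w0 (successors {w0, w1, w2, w4, w6, w7}): φ is true.
  w1 (successors {w5, w6}): φ is true.
  w2 (successors {w3, w5}): φ is true.
  w3 (successors {w0, w2, w4, w7}): φ is true.
  w4 (successors {w1, w3}): φ is true.
  w5 (successors {w0, w2, w7}): φ is true.
  w6 (successors {w6}): φ is true.
  w7 (successors {w3}): φ is true.
For instance, at w1:
  At w1: s is false, ◇◇r is true, so s ∨ ◇◇r is true.
    At w1: ◇◇r requires ◇r at some successor in {w5, w6}.
      ◇r holds at w5, so ◇◇r is true at w1.

Yes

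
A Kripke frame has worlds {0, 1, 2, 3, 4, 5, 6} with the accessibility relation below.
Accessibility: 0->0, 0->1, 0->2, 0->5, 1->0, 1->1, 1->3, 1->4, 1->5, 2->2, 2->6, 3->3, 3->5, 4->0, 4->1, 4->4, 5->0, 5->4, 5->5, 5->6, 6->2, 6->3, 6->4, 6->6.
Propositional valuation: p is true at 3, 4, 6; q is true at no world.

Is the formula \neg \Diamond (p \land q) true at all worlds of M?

Yes

Let φ = \neg \Diamond (p \land q). Evaluate φ at each world:
  0 (successors {0, 1, 2, 5}): φ is true.
  1 (successors {0, 1, 3, 4, 5}): φ is true.
  2 (successors {2, 6}): φ is true.
  3 (successors {3, 5}): φ is true.
  4 (successors {0, 1, 4}): φ is true.
  5 (successors {0, 4, 5, 6}): φ is true.
  6 (successors {2, 3, 4, 6}): φ is true.
For instance, at 0:
  At 0: \Diamond (p \land q) is false, so \neg \Diamond (p \land q) is true.
    At 0: \Diamond (p \land q) requires p \land q at some successor in {0, 1, 2, 5}.
      At 0: p \land q is false.
      At 1: p \land q is false.
      At 2: p \land q is false.
      At 5: p \land q is false.
    So \Diamond (p \land q) is false at 0.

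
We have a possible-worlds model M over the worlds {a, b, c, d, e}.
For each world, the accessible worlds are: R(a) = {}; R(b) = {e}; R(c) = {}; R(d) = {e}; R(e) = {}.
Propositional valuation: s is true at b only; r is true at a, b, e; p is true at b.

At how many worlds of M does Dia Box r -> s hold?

4

Recall that Box ψ holds at a world iff ψ holds at every accessible world, and Dia ψ holds iff ψ holds at some accessible world.
Let φ = Dia Box r -> s. Evaluate φ at each world:
  a (successors ∅): φ is true.
  b (successors {e}): φ is true.
  c (successors ∅): φ is true.
  d (successors {e}): φ is false.
  e (successors ∅): φ is true.
For instance, at d:
  At d: Dia Box r is true, s is false, so Dia Box r -> s is false.
    At d: Dia Box r requires Box r at some successor in {e}.
      Box r holds at e, so Dia Box r is true at d.
Satisfying worlds: {a, b, c, e}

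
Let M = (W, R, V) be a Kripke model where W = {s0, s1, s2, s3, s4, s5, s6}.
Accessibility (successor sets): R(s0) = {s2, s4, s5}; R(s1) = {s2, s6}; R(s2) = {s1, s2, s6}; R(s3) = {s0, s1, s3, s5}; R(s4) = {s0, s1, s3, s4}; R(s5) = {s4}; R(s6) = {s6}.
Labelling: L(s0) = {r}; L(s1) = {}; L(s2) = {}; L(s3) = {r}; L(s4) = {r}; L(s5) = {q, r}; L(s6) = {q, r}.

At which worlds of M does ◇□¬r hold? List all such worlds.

none

Let φ = ◇□¬r. Evaluate φ at each world:
  s0 (successors {s2, s4, s5}): φ is false.
  s1 (successors {s2, s6}): φ is false.
  s2 (successors {s1, s2, s6}): φ is false.
  s3 (successors {s0, s1, s3, s5}): φ is false.
  s4 (successors {s0, s1, s3, s4}): φ is false.
  s5 (successors {s4}): φ is false.
  s6 (successors {s6}): φ is false.
For instance, at s3:
  At s3: ◇□¬r requires □¬r at some successor in {s0, s1, s3, s5}.
    At s0: □¬r is false.
    At s1: □¬r is false.
    At s3: □¬r is false.
    At s5: □¬r is false.
  So ◇□¬r is false at s3.
Satisfying worlds: none.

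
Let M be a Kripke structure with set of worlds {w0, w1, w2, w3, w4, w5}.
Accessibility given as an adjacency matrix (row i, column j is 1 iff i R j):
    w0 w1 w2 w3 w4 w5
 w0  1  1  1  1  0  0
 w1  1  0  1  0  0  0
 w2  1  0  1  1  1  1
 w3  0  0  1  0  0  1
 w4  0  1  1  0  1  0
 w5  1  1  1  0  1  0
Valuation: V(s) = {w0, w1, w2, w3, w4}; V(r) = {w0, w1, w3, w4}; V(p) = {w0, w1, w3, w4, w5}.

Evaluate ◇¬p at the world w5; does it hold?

At w5: ◇¬p requires ¬p at some successor in {w0, w1, w2, w4}.
  ¬p holds at w2, so ◇¬p is true at w5.

Yes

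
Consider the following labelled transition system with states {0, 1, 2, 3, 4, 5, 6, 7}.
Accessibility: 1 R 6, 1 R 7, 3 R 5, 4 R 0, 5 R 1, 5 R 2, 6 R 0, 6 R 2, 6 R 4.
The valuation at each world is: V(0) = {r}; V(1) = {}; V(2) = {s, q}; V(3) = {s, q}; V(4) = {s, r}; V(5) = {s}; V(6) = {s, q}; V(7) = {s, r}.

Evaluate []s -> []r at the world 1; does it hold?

Recall that []ψ holds at a world iff ψ holds at every accessible world, and <>ψ holds iff ψ holds at some accessible world.
At 1: []s is true, []r is false, so []s -> []r is false.
  At 1: []s requires s at every successor {6, 7}.
    At 6: s is true.
    At 7: s is true.
  So []s is true at 1.
  At 1: []r requires r at every successor {6, 7}.
    r fails at 6, so []r is false at 1.

No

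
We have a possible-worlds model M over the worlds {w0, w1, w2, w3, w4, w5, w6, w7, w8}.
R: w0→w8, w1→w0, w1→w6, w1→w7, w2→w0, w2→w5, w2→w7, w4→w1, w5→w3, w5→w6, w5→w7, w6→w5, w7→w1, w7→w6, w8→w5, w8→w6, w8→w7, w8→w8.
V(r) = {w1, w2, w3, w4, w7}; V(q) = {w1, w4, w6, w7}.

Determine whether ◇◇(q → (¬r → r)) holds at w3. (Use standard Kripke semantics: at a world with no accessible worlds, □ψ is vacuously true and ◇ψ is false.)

No

At w3: no accessible worlds, so ◇◇(q → (¬r → r)) is false.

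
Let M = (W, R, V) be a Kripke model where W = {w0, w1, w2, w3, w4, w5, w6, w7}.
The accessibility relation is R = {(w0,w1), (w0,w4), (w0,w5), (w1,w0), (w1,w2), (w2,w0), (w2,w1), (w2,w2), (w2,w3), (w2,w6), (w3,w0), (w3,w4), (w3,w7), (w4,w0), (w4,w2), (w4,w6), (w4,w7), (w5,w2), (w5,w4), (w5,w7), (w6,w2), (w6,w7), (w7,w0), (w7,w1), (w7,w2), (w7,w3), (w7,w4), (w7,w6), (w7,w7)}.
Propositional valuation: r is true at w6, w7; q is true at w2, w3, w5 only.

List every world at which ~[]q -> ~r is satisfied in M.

Recall that []ψ holds at a world iff ψ holds at every accessible world, and <>ψ holds iff ψ holds at some accessible world.
Let φ = ~[]q -> ~r. Evaluate φ at each world:
  w0 (successors {w1, w4, w5}): φ is true.
  w1 (successors {w0, w2}): φ is true.
  w2 (successors {w0, w1, w2, w3, w6}): φ is true.
  w3 (successors {w0, w4, w7}): φ is true.
  w4 (successors {w0, w2, w6, w7}): φ is true.
  w5 (successors {w2, w4, w7}): φ is true.
  w6 (successors {w2, w7}): φ is false.
  w7 (successors {w0, w1, w2, w3, w4, w6, w7}): φ is false.
For instance, at w3:
  At w3: ~[]q is true, ~r is true, so ~[]q -> ~r is true.
    At w3: []q is false, so ~[]q is true.
      At w3: []q requires q at every successor {w0, w4, w7}.
        q fails at w0, so []q is false at w3.
Satisfying worlds: {w0, w1, w2, w3, w4, w5}

w0, w1, w2, w3, w4, w5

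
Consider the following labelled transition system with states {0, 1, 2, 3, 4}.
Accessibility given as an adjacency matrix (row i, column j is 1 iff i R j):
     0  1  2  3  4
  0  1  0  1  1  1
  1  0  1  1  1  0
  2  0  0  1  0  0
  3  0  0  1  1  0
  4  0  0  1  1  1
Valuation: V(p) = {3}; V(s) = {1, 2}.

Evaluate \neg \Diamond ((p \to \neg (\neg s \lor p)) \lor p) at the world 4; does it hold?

No

At 4: \Diamond ((p \to \neg (\neg s \lor p)) \lor p) is true, so \neg \Diamond ((p \to \neg (\neg s \lor p)) \lor p) is false.
  At 4: \Diamond ((p \to \neg (\neg s \lor p)) \lor p) requires (p \to \neg (\neg s \lor p)) \lor p at some successor in {2, 3, 4}.
    (p \to \neg (\neg s \lor p)) \lor p holds at 2, so \Diamond ((p \to \neg (\neg s \lor p)) \lor p) is true at 4.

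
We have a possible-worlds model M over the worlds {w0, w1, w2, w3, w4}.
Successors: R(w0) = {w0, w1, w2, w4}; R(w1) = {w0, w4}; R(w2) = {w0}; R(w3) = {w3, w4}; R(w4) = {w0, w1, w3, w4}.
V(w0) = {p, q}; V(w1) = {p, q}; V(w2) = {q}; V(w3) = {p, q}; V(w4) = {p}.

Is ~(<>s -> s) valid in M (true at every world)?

No

Let φ = ~(<>s -> s). Evaluate φ at each world:
  w0 (successors {w0, w1, w2, w4}): φ is false.
  w1 (successors {w0, w4}): φ is false.
  w2 (successors {w0}): φ is false.
  w3 (successors {w3, w4}): φ is false.
  w4 (successors {w0, w1, w3, w4}): φ is false.
Detail at w0 (counterexample):
  At w0: <>s -> s is true, so ~(<>s -> s) is false.
    At w0: <>s is false, s is false, so <>s -> s is true.
      At w0: <>s requires s at some successor in {w0, w1, w2, w4}.
        At w0: s is false.
        At w1: s is false.
        At w2: s is false.
        At w4: s is false.
      So <>s is false at w0.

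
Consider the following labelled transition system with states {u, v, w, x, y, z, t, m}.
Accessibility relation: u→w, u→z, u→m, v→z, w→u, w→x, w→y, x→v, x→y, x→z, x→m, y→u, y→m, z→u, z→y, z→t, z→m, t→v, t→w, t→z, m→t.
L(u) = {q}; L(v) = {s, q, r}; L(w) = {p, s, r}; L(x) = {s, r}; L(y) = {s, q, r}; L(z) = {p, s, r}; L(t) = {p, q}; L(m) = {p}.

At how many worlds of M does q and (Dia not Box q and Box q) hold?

0

Recall that Box ψ holds at a world iff ψ holds at every accessible world, and Dia ψ holds iff ψ holds at some accessible world.
Let φ = q and (Dia not Box q and Box q). Evaluate φ at each world:
  u (successors {w, z, m}): φ is false.
  v (successors {z}): φ is false.
  w (successors {u, x, y}): φ is false.
  x (successors {v, y, z, m}): φ is false.
  y (successors {u, m}): φ is false.
  z (successors {u, y, t, m}): φ is false.
  t (successors {v, w, z}): φ is false.
  m (successors {t}): φ is false.
For instance, at w:
  At w: q is false, Dia not Box q and Box q is false, so q and (Dia not Box q and Box q) is false.
    At w: Dia not Box q is true, Box q is false, so Dia not Box q and Box q is false.
      At w: Dia not Box q requires not Box q at some successor in {u, x, y}.
        not Box q holds at u, so Dia not Box q is true at w.
      At w: Box q requires q at every successor {u, x, y}.
        q fails at x, so Box q is false at w.
Satisfying worlds: none.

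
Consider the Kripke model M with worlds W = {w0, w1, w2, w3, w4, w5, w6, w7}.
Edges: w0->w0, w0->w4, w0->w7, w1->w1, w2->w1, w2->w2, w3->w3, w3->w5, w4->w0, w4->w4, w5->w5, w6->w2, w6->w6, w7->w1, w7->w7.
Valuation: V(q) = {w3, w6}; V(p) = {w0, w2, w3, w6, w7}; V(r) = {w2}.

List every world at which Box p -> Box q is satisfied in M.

Let φ = Box p -> Box q. Evaluate φ at each world:
  w0 (successors {w0, w4, w7}): φ is true.
  w1 (successors {w1}): φ is true.
  w2 (successors {w1, w2}): φ is true.
  w3 (successors {w3, w5}): φ is true.
  w4 (successors {w0, w4}): φ is true.
  w5 (successors {w5}): φ is true.
  w6 (successors {w2, w6}): φ is false.
  w7 (successors {w1, w7}): φ is true.
For instance, at w1:
  At w1: Box p is false, Box q is false, so Box p -> Box q is true.
    At w1: Box p requires p at every successor {w1}.
      p fails at w1, so Box p is false at w1.
    At w1: Box q requires q at every successor {w1}.
      q fails at w1, so Box q is false at w1.
Satisfying worlds: {w0, w1, w2, w3, w4, w5, w7}

w0, w1, w2, w3, w4, w5, w7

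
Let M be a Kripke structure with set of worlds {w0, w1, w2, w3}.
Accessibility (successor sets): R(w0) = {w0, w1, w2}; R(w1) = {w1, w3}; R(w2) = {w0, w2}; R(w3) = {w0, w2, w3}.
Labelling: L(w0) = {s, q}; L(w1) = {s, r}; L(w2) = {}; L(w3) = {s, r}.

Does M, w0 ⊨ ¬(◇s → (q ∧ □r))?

At w0: ◇s → (q ∧ □r) is false, so ¬(◇s → (q ∧ □r)) is true.
  At w0: ◇s is true, q ∧ □r is false, so ◇s → (q ∧ □r) is false.
    At w0: ◇s requires s at some successor in {w0, w1, w2}.
      s holds at w0, so ◇s is true at w0.
    At w0: q is true, □r is false, so q ∧ □r is false.
      At w0: □r requires r at every successor {w0, w1, w2}.
        r fails at w0, so □r is false at w0.

Yes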